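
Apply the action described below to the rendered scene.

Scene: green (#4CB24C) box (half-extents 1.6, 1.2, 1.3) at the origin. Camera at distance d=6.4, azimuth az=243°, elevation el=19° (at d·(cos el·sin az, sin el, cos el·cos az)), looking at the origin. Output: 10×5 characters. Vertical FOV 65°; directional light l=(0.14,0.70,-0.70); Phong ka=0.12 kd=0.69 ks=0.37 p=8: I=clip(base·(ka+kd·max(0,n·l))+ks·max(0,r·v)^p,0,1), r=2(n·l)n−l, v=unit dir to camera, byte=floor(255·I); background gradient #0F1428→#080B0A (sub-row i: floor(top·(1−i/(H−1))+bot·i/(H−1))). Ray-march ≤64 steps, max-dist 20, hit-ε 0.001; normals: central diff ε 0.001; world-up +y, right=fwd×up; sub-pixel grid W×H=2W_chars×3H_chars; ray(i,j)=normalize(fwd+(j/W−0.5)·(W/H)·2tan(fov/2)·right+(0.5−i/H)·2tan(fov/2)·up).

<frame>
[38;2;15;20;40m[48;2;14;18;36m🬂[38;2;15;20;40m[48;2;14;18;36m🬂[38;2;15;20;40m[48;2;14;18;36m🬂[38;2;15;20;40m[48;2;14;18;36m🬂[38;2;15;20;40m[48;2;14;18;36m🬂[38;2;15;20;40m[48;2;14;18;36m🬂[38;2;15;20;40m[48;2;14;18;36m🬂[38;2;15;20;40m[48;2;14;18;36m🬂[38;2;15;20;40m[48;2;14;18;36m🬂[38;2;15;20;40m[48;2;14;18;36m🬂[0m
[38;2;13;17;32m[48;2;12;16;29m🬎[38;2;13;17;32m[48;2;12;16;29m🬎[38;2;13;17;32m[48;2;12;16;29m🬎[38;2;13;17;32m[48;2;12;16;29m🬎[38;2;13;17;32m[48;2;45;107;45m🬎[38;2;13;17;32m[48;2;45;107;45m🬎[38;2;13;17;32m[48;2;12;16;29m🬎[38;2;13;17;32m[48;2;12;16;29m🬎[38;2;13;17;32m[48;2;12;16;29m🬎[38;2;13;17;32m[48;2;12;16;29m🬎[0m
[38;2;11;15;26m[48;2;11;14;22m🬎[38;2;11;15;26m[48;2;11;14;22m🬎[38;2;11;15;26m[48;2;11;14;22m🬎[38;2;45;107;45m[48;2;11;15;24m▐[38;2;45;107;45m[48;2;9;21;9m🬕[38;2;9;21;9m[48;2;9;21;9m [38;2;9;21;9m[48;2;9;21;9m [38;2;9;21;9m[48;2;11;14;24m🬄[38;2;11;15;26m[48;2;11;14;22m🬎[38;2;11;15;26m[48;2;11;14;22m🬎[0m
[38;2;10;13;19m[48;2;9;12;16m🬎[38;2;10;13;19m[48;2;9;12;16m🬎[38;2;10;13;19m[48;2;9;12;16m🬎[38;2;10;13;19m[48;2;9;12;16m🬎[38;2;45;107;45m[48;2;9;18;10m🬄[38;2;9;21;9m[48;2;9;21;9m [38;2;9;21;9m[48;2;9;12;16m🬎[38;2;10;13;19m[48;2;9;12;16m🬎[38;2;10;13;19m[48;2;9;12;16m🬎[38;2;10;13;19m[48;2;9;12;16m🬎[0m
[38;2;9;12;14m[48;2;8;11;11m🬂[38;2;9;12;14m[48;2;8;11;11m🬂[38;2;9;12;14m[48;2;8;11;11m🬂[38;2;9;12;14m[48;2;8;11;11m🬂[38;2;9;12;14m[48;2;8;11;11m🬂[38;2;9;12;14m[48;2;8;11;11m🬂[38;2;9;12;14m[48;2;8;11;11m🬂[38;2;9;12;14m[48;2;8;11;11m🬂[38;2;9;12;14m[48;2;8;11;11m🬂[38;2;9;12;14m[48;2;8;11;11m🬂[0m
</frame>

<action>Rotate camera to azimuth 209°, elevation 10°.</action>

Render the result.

<frame>
[38;2;15;20;40m[48;2;14;18;36m🬂[38;2;15;20;40m[48;2;14;18;36m🬂[38;2;15;20;40m[48;2;14;18;36m🬂[38;2;15;20;40m[48;2;14;18;36m🬂[38;2;15;20;40m[48;2;14;18;36m🬂[38;2;15;20;40m[48;2;14;18;36m🬂[38;2;15;20;40m[48;2;14;18;36m🬂[38;2;15;20;40m[48;2;14;18;36m🬂[38;2;15;20;40m[48;2;14;18;36m🬂[38;2;15;20;40m[48;2;14;18;36m🬂[0m
[38;2;13;17;32m[48;2;12;16;29m🬎[38;2;13;17;32m[48;2;12;16;29m🬎[38;2;13;17;32m[48;2;12;16;29m🬎[38;2;13;17;32m[48;2;12;16;29m🬎[38;2;13;17;32m[48;2;12;16;29m🬎[38;2;13;17;32m[48;2;12;16;29m🬎[38;2;13;17;32m[48;2;12;16;29m🬎[38;2;13;17;32m[48;2;12;16;29m🬎[38;2;13;17;32m[48;2;12;16;29m🬎[38;2;13;17;32m[48;2;12;16;29m🬎[0m
[38;2;11;15;26m[48;2;11;14;22m🬎[38;2;11;15;26m[48;2;11;14;22m🬎[38;2;11;15;26m[48;2;11;14;22m🬎[38;2;45;107;45m[48;2;11;14;23m🬨[38;2;47;108;47m[48;2;46;107;46m🬂[38;2;48;110;48m[48;2;46;107;46m🬂[38;2;47;109;47m[48;2;9;21;9m▌[38;2;11;15;26m[48;2;11;14;22m🬎[38;2;11;15;26m[48;2;11;14;22m🬎[38;2;11;15;26m[48;2;11;14;22m🬎[0m
[38;2;10;13;19m[48;2;9;12;16m🬎[38;2;10;13;19m[48;2;9;12;16m🬎[38;2;10;13;19m[48;2;9;12;16m🬎[38;2;45;107;45m[48;2;9;12;17m🬉[38;2;45;107;45m[48;2;9;12;16m🬎[38;2;45;107;45m[48;2;9;12;16m🬬[38;2;9;21;9m[48;2;9;12;17m🬕[38;2;10;13;19m[48;2;9;12;16m🬎[38;2;10;13;19m[48;2;9;12;16m🬎[38;2;10;13;19m[48;2;9;12;16m🬎[0m
[38;2;9;12;14m[48;2;8;11;11m🬂[38;2;9;12;14m[48;2;8;11;11m🬂[38;2;9;12;14m[48;2;8;11;11m🬂[38;2;9;12;14m[48;2;8;11;11m🬂[38;2;9;12;14m[48;2;8;11;11m🬂[38;2;9;12;14m[48;2;8;11;11m🬂[38;2;9;12;14m[48;2;8;11;11m🬂[38;2;9;12;14m[48;2;8;11;11m🬂[38;2;9;12;14m[48;2;8;11;11m🬂[38;2;9;12;14m[48;2;8;11;11m🬂[0m
</frame>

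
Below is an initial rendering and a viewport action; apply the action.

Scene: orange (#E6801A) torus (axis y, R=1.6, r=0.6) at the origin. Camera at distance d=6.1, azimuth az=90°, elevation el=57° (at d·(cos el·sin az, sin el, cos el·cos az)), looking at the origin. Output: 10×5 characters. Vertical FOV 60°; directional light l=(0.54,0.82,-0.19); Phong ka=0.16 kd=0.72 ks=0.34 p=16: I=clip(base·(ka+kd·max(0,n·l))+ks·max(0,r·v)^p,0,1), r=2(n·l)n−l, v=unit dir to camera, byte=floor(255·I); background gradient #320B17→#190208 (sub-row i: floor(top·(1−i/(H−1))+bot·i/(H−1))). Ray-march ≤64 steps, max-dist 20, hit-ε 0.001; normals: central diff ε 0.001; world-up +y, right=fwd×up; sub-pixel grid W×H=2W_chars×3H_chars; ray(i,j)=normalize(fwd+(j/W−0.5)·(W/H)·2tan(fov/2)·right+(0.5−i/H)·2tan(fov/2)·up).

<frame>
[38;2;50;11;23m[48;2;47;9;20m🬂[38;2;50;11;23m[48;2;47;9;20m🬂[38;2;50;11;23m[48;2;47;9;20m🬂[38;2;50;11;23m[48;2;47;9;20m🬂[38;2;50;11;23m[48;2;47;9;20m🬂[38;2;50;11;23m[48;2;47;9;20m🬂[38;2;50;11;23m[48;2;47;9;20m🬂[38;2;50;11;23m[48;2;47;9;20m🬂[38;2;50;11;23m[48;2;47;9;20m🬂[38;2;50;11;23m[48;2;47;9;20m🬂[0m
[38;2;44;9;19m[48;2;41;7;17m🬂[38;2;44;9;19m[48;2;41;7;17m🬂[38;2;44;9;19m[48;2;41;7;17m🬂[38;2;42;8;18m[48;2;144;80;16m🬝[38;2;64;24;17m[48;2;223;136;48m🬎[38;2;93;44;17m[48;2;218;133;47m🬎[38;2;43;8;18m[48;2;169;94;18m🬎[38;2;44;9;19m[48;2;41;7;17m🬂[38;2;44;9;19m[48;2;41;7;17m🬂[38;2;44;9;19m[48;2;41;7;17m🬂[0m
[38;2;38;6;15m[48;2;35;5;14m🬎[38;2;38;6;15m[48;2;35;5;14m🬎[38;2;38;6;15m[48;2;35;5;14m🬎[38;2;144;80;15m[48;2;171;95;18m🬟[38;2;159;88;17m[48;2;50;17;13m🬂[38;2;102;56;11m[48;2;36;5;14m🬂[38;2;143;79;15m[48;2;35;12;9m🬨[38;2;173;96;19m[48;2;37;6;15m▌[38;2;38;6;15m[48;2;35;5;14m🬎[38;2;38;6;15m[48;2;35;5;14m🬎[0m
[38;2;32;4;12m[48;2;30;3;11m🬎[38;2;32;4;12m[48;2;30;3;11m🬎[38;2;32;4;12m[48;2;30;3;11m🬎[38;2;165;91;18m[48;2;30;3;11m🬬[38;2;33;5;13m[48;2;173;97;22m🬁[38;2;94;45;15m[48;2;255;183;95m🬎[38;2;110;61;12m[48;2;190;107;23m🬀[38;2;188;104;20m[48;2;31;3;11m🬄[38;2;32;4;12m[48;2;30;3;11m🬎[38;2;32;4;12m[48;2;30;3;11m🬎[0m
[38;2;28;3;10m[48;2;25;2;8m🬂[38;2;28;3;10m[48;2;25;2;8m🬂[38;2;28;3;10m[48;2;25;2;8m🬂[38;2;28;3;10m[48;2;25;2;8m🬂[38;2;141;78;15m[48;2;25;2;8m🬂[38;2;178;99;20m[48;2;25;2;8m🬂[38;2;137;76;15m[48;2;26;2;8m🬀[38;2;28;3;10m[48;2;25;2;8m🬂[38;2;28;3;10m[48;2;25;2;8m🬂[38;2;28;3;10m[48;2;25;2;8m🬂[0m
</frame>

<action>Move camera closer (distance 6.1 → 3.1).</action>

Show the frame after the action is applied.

<frame>
[38;2;50;11;23m[48;2;47;9;20m🬂[38;2;50;11;23m[48;2;47;9;20m🬂[38;2;50;11;23m[48;2;47;9;20m🬂[38;2;49;10;22m[48;2;177;98;20m🬎[38;2;49;10;22m[48;2;176;97;19m🬆[38;2;50;11;23m[48;2;169;94;19m🬂[38;2;49;10;22m[48;2;184;102;20m🬎[38;2;170;94;19m[48;2;48;10;21m🬏[38;2;50;11;23m[48;2;47;9;20m🬂[38;2;50;11;23m[48;2;47;9;20m🬂[0m
[38;2;44;9;19m[48;2;41;7;17m🬂[38;2;43;8;18m[48;2;169;94;18m🬆[38;2;161;90;18m[48;2;182;101;20m🬀[38;2;194;109;23m[48;2;158;88;17m🬎[38;2;252;171;83m[48;2;139;77;15m🬂[38;2;199;119;39m[48;2;94;52;10m🬆[38;2;166;92;19m[48;2;96;53;10m🬎[38;2;167;92;18m[48;2;127;70;14m🬎[38;2;44;9;19m[48;2;165;92;18m🬁[38;2;173;96;19m[48;2;42;8;18m🬏[0m
[38;2;38;6;15m[48;2;157;87;17m🬄[38;2;173;96;19m[48;2;164;91;18m🬕[38;2;153;85;17m[48;2;117;65;13m🬕[38;2;129;72;14m[48;2;51;19;11m🬀[38;2;38;6;15m[48;2;35;5;14m🬎[38;2;38;6;15m[48;2;35;5;14m🬎[38;2;36;20;4m[48;2;36;5;14m🬁[38;2;83;46;9m[48;2;42;18;8m🬊[38;2;142;79;15m[48;2;108;60;11m🬨[38;2;175;97;19m[48;2;164;91;18m🬨[0m
[38;2;159;88;17m[48;2;173;96;19m▌[38;2;161;89;17m[48;2;171;95;19m▐[38;2;107;59;11m[48;2;139;77;15m🬉[38;2;42;15;10m[48;2;100;55;11m🬬[38;2;32;4;12m[48;2;30;3;11m🬎[38;2;32;4;12m[48;2;30;3;11m🬎[38;2;32;4;12m[48;2;36;20;4m🬝[38;2;42;19;7m[48;2;88;49;9m🬆[38;2;112;62;12m[48;2;145;80;15m🬄[38;2;166;92;18m[48;2;181;101;20m🬄[0m
[38;2;166;92;18m[48;2;25;2;8m🬬[38;2;171;95;19m[48;2;179;99;20m🬁[38;2;156;86;17m[48;2;175;97;19m🬊[38;2;118;65;13m[48;2;154;85;17m🬂[38;2;76;42;8m[48;2;138;76;15m🬂[38;2;57;32;6m[48;2;132;73;14m🬂[38;2;85;46;9m[48;2;141;78;15m🬂[38;2;132;73;14m[48;2;167;93;19m🬆[38;2;165;92;18m[48;2;190;108;25m🬆[38;2;184;102;21m[48;2;195;108;21m🬀[0m
</frame>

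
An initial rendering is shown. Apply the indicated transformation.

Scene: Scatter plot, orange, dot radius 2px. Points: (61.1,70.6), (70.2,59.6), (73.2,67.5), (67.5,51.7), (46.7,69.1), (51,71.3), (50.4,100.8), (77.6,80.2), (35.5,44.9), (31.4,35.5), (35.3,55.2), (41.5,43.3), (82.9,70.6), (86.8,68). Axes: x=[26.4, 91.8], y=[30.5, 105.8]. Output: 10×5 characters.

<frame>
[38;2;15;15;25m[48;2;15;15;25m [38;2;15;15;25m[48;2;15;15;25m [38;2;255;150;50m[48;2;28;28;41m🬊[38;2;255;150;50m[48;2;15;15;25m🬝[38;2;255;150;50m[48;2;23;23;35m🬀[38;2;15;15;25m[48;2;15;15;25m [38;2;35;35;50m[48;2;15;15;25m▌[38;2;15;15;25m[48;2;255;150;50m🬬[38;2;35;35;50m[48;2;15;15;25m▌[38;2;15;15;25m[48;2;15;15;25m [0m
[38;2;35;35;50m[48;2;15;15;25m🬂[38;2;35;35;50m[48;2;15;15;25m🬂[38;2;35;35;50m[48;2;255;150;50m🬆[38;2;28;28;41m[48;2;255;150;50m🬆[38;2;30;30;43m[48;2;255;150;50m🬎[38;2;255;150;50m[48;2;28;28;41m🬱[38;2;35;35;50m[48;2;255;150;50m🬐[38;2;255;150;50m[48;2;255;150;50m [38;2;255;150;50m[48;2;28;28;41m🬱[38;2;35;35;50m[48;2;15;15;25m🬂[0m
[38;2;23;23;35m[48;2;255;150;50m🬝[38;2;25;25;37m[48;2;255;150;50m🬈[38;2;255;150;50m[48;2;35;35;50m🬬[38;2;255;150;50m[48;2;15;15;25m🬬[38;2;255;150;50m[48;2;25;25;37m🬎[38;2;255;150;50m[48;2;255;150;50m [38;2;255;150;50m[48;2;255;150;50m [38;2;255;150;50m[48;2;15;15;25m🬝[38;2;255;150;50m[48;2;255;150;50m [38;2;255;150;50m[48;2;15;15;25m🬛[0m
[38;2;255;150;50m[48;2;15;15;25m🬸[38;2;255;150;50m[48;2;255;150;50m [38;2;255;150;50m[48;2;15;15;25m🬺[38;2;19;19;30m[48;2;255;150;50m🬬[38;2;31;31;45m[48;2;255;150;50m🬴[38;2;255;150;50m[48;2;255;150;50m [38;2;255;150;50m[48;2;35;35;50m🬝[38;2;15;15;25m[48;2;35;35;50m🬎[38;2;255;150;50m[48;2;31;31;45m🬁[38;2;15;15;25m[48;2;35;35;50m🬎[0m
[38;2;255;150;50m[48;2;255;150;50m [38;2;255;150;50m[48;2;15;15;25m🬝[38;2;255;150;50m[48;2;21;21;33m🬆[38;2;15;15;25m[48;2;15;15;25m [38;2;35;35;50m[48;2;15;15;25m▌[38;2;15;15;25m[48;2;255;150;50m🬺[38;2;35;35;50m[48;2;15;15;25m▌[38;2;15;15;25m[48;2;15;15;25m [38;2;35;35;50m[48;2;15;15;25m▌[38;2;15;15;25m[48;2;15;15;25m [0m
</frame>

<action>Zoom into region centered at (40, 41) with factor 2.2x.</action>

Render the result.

<frame>
[38;2;15;15;25m[48;2;15;15;25m [38;2;15;15;25m[48;2;15;15;25m [38;2;35;35;50m[48;2;255;150;50m🬐[38;2;255;150;50m[48;2;255;150;50m [38;2;23;23;35m[48;2;255;150;50m🬸[38;2;15;15;25m[48;2;15;15;25m [38;2;35;35;50m[48;2;15;15;25m▌[38;2;15;15;25m[48;2;15;15;25m [38;2;35;35;50m[48;2;15;15;25m▌[38;2;15;15;25m[48;2;15;15;25m [0m
[38;2;35;35;50m[48;2;15;15;25m🬂[38;2;35;35;50m[48;2;15;15;25m🬂[38;2;35;35;50m[48;2;255;150;50m🬆[38;2;255;150;50m[48;2;35;35;50m🬺[38;2;30;30;43m[48;2;255;150;50m🬎[38;2;255;150;50m[48;2;28;28;41m🬱[38;2;35;35;50m[48;2;15;15;25m🬕[38;2;35;35;50m[48;2;15;15;25m🬂[38;2;35;35;50m[48;2;15;15;25m🬕[38;2;35;35;50m[48;2;15;15;25m🬂[0m
[38;2;15;15;25m[48;2;35;35;50m🬰[38;2;23;23;35m[48;2;255;150;50m🬝[38;2;35;35;50m[48;2;255;150;50m🬈[38;2;255;150;50m[48;2;21;21;33m🬆[38;2;255;150;50m[48;2;28;28;41m🬊[38;2;255;150;50m[48;2;15;15;25m🬝[38;2;255;150;50m[48;2;27;27;40m🬀[38;2;15;15;25m[48;2;35;35;50m🬰[38;2;35;35;50m[48;2;15;15;25m🬛[38;2;15;15;25m[48;2;35;35;50m🬰[0m
[38;2;15;15;25m[48;2;35;35;50m🬎[38;2;255;150;50m[48;2;28;28;41m🬊[38;2;255;150;50m[48;2;35;35;50m🬝[38;2;255;150;50m[48;2;23;23;35m🬀[38;2;35;35;50m[48;2;15;15;25m🬲[38;2;15;15;25m[48;2;35;35;50m🬎[38;2;35;35;50m[48;2;15;15;25m🬲[38;2;15;15;25m[48;2;35;35;50m🬎[38;2;35;35;50m[48;2;15;15;25m🬲[38;2;15;15;25m[48;2;35;35;50m🬎[0m
[38;2;15;15;25m[48;2;15;15;25m [38;2;15;15;25m[48;2;15;15;25m [38;2;35;35;50m[48;2;15;15;25m▌[38;2;15;15;25m[48;2;15;15;25m [38;2;35;35;50m[48;2;15;15;25m▌[38;2;15;15;25m[48;2;15;15;25m [38;2;35;35;50m[48;2;15;15;25m▌[38;2;15;15;25m[48;2;15;15;25m [38;2;35;35;50m[48;2;15;15;25m▌[38;2;15;15;25m[48;2;15;15;25m [0m
</frame>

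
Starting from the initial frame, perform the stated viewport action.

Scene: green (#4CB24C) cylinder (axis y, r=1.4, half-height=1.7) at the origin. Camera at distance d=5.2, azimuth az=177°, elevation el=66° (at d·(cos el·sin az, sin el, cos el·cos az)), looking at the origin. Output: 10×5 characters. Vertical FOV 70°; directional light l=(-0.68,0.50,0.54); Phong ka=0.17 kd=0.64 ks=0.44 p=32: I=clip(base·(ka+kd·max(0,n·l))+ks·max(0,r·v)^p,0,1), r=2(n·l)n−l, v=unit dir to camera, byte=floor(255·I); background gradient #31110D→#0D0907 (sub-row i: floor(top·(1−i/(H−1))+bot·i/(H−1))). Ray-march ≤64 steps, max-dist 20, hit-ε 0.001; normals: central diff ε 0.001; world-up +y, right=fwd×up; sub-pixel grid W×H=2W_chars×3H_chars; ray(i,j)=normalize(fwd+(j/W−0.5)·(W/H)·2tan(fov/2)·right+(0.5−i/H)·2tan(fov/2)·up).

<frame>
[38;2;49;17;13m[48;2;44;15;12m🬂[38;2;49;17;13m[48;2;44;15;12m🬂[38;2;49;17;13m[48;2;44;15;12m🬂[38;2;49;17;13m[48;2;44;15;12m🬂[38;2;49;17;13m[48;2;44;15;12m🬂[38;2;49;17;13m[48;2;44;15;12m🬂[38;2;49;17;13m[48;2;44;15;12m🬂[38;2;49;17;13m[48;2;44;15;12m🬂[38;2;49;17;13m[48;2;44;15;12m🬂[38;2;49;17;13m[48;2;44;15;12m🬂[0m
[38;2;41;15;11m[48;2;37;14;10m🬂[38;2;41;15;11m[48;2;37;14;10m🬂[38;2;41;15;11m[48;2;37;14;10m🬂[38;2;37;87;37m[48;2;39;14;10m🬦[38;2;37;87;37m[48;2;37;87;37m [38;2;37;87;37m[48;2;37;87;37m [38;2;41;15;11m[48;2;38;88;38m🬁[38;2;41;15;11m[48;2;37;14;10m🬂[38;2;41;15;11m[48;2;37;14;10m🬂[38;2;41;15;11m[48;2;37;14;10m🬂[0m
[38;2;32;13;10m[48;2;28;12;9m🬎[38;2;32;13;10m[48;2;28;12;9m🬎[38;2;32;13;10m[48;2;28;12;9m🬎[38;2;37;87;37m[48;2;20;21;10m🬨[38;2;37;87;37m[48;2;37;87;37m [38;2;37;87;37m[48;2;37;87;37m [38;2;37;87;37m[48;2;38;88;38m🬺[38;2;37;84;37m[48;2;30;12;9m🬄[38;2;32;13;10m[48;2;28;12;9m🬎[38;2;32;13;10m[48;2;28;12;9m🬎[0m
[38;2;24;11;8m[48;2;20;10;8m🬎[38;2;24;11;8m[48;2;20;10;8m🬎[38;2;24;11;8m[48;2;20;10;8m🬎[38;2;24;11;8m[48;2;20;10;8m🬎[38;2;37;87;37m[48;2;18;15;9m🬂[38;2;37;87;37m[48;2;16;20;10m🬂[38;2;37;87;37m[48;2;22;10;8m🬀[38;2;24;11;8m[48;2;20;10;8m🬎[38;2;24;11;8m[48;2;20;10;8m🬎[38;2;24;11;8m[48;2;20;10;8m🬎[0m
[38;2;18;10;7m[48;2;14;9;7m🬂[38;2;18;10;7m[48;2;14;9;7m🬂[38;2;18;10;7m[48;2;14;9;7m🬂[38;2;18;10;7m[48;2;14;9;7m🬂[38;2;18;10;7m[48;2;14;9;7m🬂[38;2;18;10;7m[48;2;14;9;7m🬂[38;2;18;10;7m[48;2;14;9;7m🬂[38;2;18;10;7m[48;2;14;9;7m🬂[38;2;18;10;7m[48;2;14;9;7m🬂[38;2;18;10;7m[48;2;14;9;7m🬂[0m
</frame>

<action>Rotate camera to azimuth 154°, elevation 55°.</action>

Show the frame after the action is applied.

<frame>
[38;2;49;17;13m[48;2;44;15;12m🬂[38;2;49;17;13m[48;2;44;15;12m🬂[38;2;49;17;13m[48;2;44;15;12m🬂[38;2;49;17;13m[48;2;44;15;12m🬂[38;2;49;17;13m[48;2;44;15;12m🬂[38;2;49;17;13m[48;2;44;15;12m🬂[38;2;49;17;13m[48;2;44;15;12m🬂[38;2;49;17;13m[48;2;44;15;12m🬂[38;2;49;17;13m[48;2;44;15;12m🬂[38;2;49;17;13m[48;2;44;15;12m🬂[0m
[38;2;41;15;11m[48;2;37;14;10m🬂[38;2;41;15;11m[48;2;37;14;10m🬂[38;2;41;15;11m[48;2;37;14;10m🬂[38;2;33;18;11m[48;2;37;87;37m🬕[38;2;37;87;37m[48;2;39;89;39m▌[38;2;61;111;61m[48;2;46;96;46m▐[38;2;41;15;11m[48;2;97;147;97m🬁[38;2;36;84;36m[48;2;38;14;10m🬏[38;2;41;15;11m[48;2;37;14;10m🬂[38;2;41;15;11m[48;2;37;14;10m🬂[0m
[38;2;32;13;10m[48;2;28;12;9m🬎[38;2;32;13;10m[48;2;28;12;9m🬎[38;2;32;13;10m[48;2;28;12;9m🬎[38;2;37;87;37m[48;2;26;17;10m🬉[38;2;37;87;37m[48;2;12;30;12m🬬[38;2;48;98;48m[48;2;39;89;39m🬁[38;2;59;109;59m[48;2;12;30;12m🬎[38;2;32;13;10m[48;2;28;12;9m🬎[38;2;32;13;10m[48;2;28;12;9m🬎[38;2;32;13;10m[48;2;28;12;9m🬎[0m
[38;2;24;11;8m[48;2;20;10;8m🬎[38;2;24;11;8m[48;2;20;10;8m🬎[38;2;24;11;8m[48;2;20;10;8m🬎[38;2;24;11;8m[48;2;20;10;8m🬎[38;2;12;30;12m[48;2;20;10;8m🬬[38;2;12;30;12m[48;2;12;30;12m [38;2;12;30;12m[48;2;22;10;8m🬄[38;2;24;11;8m[48;2;20;10;8m🬎[38;2;24;11;8m[48;2;20;10;8m🬎[38;2;24;11;8m[48;2;20;10;8m🬎[0m
[38;2;18;10;7m[48;2;14;9;7m🬂[38;2;18;10;7m[48;2;14;9;7m🬂[38;2;18;10;7m[48;2;14;9;7m🬂[38;2;18;10;7m[48;2;14;9;7m🬂[38;2;18;10;7m[48;2;14;9;7m🬂[38;2;18;10;7m[48;2;14;9;7m🬂[38;2;18;10;7m[48;2;14;9;7m🬂[38;2;18;10;7m[48;2;14;9;7m🬂[38;2;18;10;7m[48;2;14;9;7m🬂[38;2;18;10;7m[48;2;14;9;7m🬂[0m
</frame>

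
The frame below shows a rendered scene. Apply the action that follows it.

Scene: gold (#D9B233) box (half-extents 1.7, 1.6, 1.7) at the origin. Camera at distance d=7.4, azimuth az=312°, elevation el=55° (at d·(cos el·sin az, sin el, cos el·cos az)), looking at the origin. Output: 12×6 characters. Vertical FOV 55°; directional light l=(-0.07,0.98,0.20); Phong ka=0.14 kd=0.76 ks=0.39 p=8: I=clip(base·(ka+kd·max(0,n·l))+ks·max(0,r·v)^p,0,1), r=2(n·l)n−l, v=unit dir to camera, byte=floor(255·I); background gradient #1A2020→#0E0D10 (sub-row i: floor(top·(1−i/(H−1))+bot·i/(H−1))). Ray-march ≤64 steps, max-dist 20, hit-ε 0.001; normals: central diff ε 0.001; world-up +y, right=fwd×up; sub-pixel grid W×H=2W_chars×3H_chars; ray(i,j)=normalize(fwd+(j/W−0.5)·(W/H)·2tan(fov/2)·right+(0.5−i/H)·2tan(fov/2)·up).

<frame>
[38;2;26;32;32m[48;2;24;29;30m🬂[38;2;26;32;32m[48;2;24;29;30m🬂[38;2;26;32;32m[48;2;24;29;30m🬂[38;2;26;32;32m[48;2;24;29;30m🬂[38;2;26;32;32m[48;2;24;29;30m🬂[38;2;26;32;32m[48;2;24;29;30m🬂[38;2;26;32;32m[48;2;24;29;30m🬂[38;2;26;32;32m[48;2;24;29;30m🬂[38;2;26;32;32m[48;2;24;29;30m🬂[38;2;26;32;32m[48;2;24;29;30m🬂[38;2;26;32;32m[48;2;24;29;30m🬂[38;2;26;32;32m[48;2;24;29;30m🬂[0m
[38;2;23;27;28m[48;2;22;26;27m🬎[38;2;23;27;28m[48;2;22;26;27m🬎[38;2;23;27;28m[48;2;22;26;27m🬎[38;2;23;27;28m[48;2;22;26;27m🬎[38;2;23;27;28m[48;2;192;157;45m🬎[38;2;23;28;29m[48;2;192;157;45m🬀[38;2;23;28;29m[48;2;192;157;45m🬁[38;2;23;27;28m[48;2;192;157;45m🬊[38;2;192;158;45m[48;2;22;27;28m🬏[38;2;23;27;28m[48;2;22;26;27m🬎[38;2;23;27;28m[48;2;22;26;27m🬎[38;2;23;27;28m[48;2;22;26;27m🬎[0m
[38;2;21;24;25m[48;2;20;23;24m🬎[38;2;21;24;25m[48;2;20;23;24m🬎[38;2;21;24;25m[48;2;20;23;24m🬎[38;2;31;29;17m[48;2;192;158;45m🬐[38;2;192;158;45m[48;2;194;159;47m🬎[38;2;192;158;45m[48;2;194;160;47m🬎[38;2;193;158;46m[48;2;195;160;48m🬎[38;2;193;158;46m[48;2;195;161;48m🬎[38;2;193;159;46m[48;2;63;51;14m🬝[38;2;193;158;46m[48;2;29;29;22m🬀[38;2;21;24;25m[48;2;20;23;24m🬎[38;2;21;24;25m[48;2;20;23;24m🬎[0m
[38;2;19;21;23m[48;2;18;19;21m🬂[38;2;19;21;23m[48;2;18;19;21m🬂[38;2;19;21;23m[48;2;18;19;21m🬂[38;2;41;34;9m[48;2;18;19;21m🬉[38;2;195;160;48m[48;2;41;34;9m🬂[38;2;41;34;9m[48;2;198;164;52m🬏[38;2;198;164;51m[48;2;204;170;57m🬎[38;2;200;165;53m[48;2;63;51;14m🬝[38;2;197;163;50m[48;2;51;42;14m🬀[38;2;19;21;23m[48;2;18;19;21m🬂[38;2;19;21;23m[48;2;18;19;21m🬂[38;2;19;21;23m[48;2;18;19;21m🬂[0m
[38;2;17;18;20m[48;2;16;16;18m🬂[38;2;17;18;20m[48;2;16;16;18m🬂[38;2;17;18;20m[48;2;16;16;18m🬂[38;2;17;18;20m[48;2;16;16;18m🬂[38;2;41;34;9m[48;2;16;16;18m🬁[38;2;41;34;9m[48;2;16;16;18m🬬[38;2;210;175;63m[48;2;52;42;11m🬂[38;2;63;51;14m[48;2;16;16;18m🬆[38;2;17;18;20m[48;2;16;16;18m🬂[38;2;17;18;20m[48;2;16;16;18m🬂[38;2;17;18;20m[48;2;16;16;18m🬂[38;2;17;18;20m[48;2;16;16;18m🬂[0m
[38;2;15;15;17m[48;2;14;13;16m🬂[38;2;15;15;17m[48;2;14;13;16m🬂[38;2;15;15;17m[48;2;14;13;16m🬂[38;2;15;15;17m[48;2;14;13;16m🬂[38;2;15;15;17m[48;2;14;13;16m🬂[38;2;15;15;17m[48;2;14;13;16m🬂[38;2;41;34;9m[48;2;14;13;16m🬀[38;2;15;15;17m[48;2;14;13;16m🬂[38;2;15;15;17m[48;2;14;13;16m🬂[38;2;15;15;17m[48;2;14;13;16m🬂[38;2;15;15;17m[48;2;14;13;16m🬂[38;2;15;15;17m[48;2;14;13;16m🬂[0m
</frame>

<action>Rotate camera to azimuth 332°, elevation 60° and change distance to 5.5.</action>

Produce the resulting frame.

<frame>
[38;2;26;32;32m[48;2;24;29;30m🬂[38;2;26;32;32m[48;2;24;29;30m🬂[38;2;26;32;32m[48;2;24;29;30m🬂[38;2;26;32;32m[48;2;24;29;30m🬂[38;2;25;31;31m[48;2;192;157;45m🬎[38;2;25;31;31m[48;2;192;157;45m🬆[38;2;26;32;32m[48;2;192;157;45m🬂[38;2;192;157;45m[48;2;26;32;32m🬺[38;2;192;157;45m[48;2;25;30;31m🬏[38;2;26;32;32m[48;2;24;29;30m🬂[38;2;26;32;32m[48;2;24;29;30m🬂[38;2;26;32;32m[48;2;24;29;30m🬂[0m
[38;2;23;27;28m[48;2;22;26;27m🬎[38;2;23;27;28m[48;2;22;26;27m🬎[38;2;23;28;29m[48;2;192;157;45m🬀[38;2;192;157;45m[48;2;192;158;45m🬎[38;2;192;157;45m[48;2;192;158;46m🬝[38;2;192;157;45m[48;2;193;158;46m🬎[38;2;192;157;45m[48;2;193;158;46m🬎[38;2;192;157;45m[48;2;193;158;46m🬎[38;2;192;157;45m[48;2;192;158;46m🬎[38;2;23;27;28m[48;2;192;157;45m🬊[38;2;23;27;28m[48;2;22;26;27m🬎[38;2;23;27;28m[48;2;22;26;27m🬎[0m
[38;2;21;24;25m[48;2;20;23;24m🬎[38;2;21;24;25m[48;2;20;23;24m🬎[38;2;20;24;25m[48;2;193;159;46m▌[38;2;193;158;46m[48;2;195;160;48m🬎[38;2;193;159;46m[48;2;196;161;49m🬎[38;2;194;159;47m[48;2;197;162;50m🬎[38;2;194;160;47m[48;2;197;163;51m🬎[38;2;194;159;47m[48;2;197;163;50m🬎[38;2;193;159;47m[48;2;196;162;49m🬎[38;2;193;159;46m[48;2;195;161;48m🬎[38;2;21;25;26m[48;2;193;159;46m🬁[38;2;194;159;47m[48;2;20;24;25m🬏[0m
[38;2;19;21;23m[48;2;18;19;21m🬂[38;2;19;21;23m[48;2;18;19;21m🬂[38;2;19;21;23m[48;2;18;19;21m🬂[38;2;198;164;51m[48;2;204;169;57m🬎[38;2;200;166;53m[48;2;207;172;60m🬎[38;2;202;167;55m[48;2;209;175;63m🬎[38;2;203;168;56m[48;2;211;177;64m🬎[38;2;202;168;55m[48;2;210;175;63m🬎[38;2;201;166;54m[48;2;208;173;61m🬎[38;2;199;165;52m[48;2;63;51;14m🬎[38;2;197;162;50m[48;2;36;32;18m🬀[38;2;19;21;23m[48;2;18;19;21m🬂[0m
[38;2;17;18;20m[48;2;16;16;18m🬂[38;2;17;18;20m[48;2;16;16;18m🬂[38;2;17;18;20m[48;2;16;16;18m🬂[38;2;212;177;65m[48;2;16;16;18m🬉[38;2;214;180;67m[48;2;224;190;78m🬆[38;2;218;184;71m[48;2;230;195;83m🬆[38;2;222;188;75m[48;2;63;51;14m🬎[38;2;217;182;70m[48;2;63;51;14m🬂[38;2;63;51;14m[48;2;16;16;18m🬎[38;2;63;51;14m[48;2;16;16;18m🬀[38;2;17;18;20m[48;2;16;16;18m🬂[38;2;17;18;20m[48;2;16;16;18m🬂[0m
[38;2;15;15;17m[48;2;14;13;16m🬂[38;2;15;15;17m[48;2;14;13;16m🬂[38;2;15;15;17m[48;2;14;13;16m🬂[38;2;15;15;17m[48;2;14;13;16m🬂[38;2;234;200;88m[48;2;38;32;15m🬂[38;2;63;51;14m[48;2;14;13;16m🬝[38;2;63;51;14m[48;2;14;13;16m🬆[38;2;63;51;14m[48;2;14;13;16m🬀[38;2;15;15;17m[48;2;14;13;16m🬂[38;2;15;15;17m[48;2;14;13;16m🬂[38;2;15;15;17m[48;2;14;13;16m🬂[38;2;15;15;17m[48;2;14;13;16m🬂[0m
</frame>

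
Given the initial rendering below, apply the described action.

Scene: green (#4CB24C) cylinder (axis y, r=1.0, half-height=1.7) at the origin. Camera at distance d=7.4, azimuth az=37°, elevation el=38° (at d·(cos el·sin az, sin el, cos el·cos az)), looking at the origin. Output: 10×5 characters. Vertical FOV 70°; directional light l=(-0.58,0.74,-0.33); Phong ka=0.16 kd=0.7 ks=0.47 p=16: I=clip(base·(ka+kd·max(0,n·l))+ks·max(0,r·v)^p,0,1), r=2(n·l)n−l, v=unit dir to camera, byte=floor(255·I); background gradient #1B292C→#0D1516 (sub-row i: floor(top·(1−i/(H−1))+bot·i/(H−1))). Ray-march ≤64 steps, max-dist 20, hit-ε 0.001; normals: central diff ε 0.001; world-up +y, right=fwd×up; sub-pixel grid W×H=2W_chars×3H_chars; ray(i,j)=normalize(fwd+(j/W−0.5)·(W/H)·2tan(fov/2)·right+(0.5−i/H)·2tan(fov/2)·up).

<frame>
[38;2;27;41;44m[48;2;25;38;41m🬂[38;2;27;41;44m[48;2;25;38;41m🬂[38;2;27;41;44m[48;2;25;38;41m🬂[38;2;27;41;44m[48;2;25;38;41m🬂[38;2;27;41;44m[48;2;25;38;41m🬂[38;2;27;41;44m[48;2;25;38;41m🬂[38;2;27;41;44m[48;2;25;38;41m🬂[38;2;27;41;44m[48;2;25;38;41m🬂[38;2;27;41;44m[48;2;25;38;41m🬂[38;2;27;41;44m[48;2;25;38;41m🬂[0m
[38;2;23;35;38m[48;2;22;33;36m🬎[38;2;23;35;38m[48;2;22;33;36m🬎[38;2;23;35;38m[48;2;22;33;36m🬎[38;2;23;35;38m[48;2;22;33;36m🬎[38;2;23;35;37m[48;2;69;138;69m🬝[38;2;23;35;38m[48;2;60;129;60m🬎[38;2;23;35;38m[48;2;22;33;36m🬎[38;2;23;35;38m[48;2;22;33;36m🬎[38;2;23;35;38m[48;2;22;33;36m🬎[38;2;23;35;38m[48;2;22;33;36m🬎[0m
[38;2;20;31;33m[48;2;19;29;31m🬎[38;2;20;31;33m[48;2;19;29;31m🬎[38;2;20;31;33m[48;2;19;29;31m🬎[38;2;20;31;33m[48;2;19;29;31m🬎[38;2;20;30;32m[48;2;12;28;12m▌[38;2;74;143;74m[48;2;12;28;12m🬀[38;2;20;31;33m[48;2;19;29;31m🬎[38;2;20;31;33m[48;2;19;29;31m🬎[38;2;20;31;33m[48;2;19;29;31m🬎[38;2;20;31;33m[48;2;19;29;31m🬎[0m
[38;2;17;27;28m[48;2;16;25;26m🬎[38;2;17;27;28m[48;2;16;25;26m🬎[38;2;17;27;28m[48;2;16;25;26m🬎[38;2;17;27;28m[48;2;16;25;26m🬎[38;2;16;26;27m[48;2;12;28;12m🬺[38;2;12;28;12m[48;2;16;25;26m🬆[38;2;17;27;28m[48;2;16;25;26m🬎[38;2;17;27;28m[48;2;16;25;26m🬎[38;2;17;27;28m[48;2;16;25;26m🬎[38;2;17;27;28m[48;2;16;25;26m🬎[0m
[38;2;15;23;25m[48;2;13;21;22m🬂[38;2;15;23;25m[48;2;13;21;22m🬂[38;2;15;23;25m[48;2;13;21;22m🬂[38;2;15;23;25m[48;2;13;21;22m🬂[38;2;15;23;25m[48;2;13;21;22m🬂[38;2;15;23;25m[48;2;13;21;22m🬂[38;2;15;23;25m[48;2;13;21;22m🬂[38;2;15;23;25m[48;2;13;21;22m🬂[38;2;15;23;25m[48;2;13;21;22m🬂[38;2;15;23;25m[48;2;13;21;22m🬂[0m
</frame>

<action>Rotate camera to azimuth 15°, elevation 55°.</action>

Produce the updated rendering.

<frame>
[38;2;27;41;44m[48;2;25;38;41m🬂[38;2;27;41;44m[48;2;25;38;41m🬂[38;2;27;41;44m[48;2;25;38;41m🬂[38;2;27;41;44m[48;2;25;38;41m🬂[38;2;27;41;44m[48;2;25;38;41m🬂[38;2;27;41;44m[48;2;25;38;41m🬂[38;2;27;41;44m[48;2;25;38;41m🬂[38;2;27;41;44m[48;2;25;38;41m🬂[38;2;27;41;44m[48;2;25;38;41m🬂[38;2;27;41;44m[48;2;25;38;41m🬂[0m
[38;2;23;35;38m[48;2;22;33;36m🬎[38;2;23;35;38m[48;2;22;33;36m🬎[38;2;23;35;38m[48;2;22;33;36m🬎[38;2;23;35;38m[48;2;22;33;36m🬎[38;2;23;35;37m[48;2;67;136;67m🬝[38;2;23;35;38m[48;2;56;125;56m🬎[38;2;23;35;38m[48;2;22;33;36m🬎[38;2;23;35;38m[48;2;22;33;36m🬎[38;2;23;35;38m[48;2;22;33;36m🬎[38;2;23;35;38m[48;2;22;33;36m🬎[0m
[38;2;20;31;33m[48;2;19;29;31m🬎[38;2;20;31;33m[48;2;19;29;31m🬎[38;2;20;31;33m[48;2;19;29;31m🬎[38;2;20;31;33m[48;2;19;29;31m🬎[38;2;74;143;74m[48;2;16;29;24m🬁[38;2;60;130;60m[48;2;12;28;12m🬆[38;2;20;31;33m[48;2;19;29;31m🬎[38;2;20;31;33m[48;2;19;29;31m🬎[38;2;20;31;33m[48;2;19;29;31m🬎[38;2;20;31;33m[48;2;19;29;31m🬎[0m
[38;2;17;27;28m[48;2;16;25;26m🬎[38;2;17;27;28m[48;2;16;25;26m🬎[38;2;17;27;28m[48;2;16;25;26m🬎[38;2;17;27;28m[48;2;16;25;26m🬎[38;2;16;26;27m[48;2;13;30;13m🬺[38;2;12;28;12m[48;2;16;25;27m🬂[38;2;17;27;28m[48;2;16;25;26m🬎[38;2;17;27;28m[48;2;16;25;26m🬎[38;2;17;27;28m[48;2;16;25;26m🬎[38;2;17;27;28m[48;2;16;25;26m🬎[0m
[38;2;15;23;25m[48;2;13;21;22m🬂[38;2;15;23;25m[48;2;13;21;22m🬂[38;2;15;23;25m[48;2;13;21;22m🬂[38;2;15;23;25m[48;2;13;21;22m🬂[38;2;15;23;25m[48;2;13;21;22m🬂[38;2;15;23;25m[48;2;13;21;22m🬂[38;2;15;23;25m[48;2;13;21;22m🬂[38;2;15;23;25m[48;2;13;21;22m🬂[38;2;15;23;25m[48;2;13;21;22m🬂[38;2;15;23;25m[48;2;13;21;22m🬂[0m
</frame>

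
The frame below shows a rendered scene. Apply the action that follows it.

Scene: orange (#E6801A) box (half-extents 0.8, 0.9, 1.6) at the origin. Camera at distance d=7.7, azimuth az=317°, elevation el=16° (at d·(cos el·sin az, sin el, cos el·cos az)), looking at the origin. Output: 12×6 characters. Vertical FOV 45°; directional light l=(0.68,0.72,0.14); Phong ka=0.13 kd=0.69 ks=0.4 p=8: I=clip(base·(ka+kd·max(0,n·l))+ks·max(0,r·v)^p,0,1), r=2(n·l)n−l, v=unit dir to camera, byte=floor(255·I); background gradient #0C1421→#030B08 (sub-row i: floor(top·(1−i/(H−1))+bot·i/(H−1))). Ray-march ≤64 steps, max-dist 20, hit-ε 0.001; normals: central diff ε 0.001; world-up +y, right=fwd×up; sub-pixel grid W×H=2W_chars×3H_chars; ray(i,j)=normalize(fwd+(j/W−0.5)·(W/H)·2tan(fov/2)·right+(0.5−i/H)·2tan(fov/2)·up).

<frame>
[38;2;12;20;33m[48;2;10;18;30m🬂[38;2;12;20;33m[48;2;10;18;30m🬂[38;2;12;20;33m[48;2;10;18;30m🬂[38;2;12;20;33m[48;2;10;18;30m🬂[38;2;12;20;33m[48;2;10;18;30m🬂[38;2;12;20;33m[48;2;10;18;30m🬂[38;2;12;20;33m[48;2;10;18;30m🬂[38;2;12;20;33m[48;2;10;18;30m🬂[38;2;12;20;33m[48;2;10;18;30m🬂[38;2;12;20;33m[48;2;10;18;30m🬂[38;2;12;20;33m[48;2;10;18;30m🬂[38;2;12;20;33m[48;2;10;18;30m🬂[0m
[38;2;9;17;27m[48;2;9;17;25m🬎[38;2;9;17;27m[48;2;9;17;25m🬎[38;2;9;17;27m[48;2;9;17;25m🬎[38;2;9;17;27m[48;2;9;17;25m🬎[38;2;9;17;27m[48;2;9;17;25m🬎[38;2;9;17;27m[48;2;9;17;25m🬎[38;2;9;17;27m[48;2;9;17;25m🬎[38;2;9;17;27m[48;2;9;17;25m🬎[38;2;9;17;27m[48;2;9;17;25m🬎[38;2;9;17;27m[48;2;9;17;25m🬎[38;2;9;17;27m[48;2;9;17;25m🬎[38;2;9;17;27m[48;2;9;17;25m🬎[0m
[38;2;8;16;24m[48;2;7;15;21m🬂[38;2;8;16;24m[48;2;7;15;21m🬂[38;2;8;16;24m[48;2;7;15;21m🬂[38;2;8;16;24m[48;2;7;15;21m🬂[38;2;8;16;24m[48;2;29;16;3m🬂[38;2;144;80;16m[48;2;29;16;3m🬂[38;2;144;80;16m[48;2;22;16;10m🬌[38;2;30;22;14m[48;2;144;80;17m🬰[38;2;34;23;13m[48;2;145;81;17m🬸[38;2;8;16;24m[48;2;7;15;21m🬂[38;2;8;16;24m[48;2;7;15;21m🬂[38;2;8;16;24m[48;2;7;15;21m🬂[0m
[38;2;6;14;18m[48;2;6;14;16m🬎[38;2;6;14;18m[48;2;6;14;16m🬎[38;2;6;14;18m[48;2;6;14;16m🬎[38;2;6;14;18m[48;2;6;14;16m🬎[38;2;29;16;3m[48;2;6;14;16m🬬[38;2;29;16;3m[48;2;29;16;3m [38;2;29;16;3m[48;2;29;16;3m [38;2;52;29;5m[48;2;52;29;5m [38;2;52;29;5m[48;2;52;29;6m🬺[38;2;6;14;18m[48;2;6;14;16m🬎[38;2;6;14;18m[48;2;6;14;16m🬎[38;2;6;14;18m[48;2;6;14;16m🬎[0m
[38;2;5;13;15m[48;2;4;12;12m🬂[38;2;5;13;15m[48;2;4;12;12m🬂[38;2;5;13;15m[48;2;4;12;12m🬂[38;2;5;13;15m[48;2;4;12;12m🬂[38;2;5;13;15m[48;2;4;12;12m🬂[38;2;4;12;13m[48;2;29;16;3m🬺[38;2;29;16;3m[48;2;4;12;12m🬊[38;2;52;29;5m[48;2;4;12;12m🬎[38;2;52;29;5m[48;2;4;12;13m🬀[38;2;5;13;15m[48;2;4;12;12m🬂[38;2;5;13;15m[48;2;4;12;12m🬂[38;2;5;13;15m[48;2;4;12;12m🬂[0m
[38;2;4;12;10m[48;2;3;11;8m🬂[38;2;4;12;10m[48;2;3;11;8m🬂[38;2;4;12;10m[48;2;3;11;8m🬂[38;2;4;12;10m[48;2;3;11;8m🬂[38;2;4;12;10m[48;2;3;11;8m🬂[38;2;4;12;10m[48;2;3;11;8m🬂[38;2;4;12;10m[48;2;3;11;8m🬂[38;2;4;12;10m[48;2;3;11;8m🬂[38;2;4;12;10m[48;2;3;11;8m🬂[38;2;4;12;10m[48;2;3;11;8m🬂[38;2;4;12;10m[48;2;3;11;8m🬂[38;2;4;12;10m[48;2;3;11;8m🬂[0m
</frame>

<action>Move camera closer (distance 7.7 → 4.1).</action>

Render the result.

<frame>
[38;2;12;20;33m[48;2;10;18;30m🬂[38;2;12;20;33m[48;2;10;18;30m🬂[38;2;12;20;33m[48;2;10;18;30m🬂[38;2;12;20;33m[48;2;10;18;30m🬂[38;2;12;20;33m[48;2;10;18;30m🬂[38;2;12;20;33m[48;2;10;18;30m🬂[38;2;12;20;33m[48;2;10;18;30m🬂[38;2;12;20;33m[48;2;10;18;30m🬂[38;2;12;20;33m[48;2;10;18;30m🬂[38;2;12;20;33m[48;2;10;18;30m🬂[38;2;12;20;33m[48;2;10;18;30m🬂[38;2;12;20;33m[48;2;10;18;30m🬂[0m
[38;2;9;17;27m[48;2;9;17;25m🬎[38;2;9;17;27m[48;2;9;17;25m🬎[38;2;21;16;13m[48;2;144;80;16m🬴[38;2;9;17;27m[48;2;29;16;3m🬎[38;2;9;17;27m[48;2;29;16;3m🬎[38;2;9;17;27m[48;2;29;16;3m🬎[38;2;9;17;27m[48;2;29;16;3m🬎[38;2;9;17;27m[48;2;29;16;3m🬎[38;2;9;17;27m[48;2;144;80;16m🬎[38;2;18;20;23m[48;2;149;84;20m🬬[38;2;9;17;27m[48;2;53;30;7m🬎[38;2;9;17;27m[48;2;54;31;7m🬎[0m
[38;2;8;16;24m[48;2;7;15;21m🬂[38;2;8;16;24m[48;2;7;15;21m🬂[38;2;7;15;22m[48;2;29;16;3m▌[38;2;29;16;3m[48;2;29;16;3m [38;2;29;16;3m[48;2;29;16;3m [38;2;29;16;3m[48;2;29;16;3m [38;2;29;16;3m[48;2;29;16;3m [38;2;29;16;3m[48;2;29;16;3m [38;2;29;16;3m[48;2;52;29;6m▌[38;2;52;29;6m[48;2;53;29;6m🬺[38;2;53;30;7m[48;2;52;29;6m🬂[38;2;52;29;6m[48;2;7;15;22m▌[0m
[38;2;6;14;18m[48;2;6;14;16m🬎[38;2;6;14;18m[48;2;6;14;16m🬎[38;2;29;16;3m[48;2;6;14;17m▐[38;2;29;16;3m[48;2;29;16;3m [38;2;29;16;3m[48;2;29;16;3m [38;2;29;16;3m[48;2;29;16;3m [38;2;29;16;3m[48;2;29;16;3m [38;2;29;16;3m[48;2;29;16;3m [38;2;29;16;3m[48;2;52;29;5m▌[38;2;52;29;6m[48;2;52;29;5m🬂[38;2;52;29;6m[48;2;52;29;5m🬎[38;2;6;14;17m[48;2;52;29;5m▐[0m
[38;2;5;13;15m[48;2;4;12;12m🬂[38;2;5;13;15m[48;2;4;12;12m🬂[38;2;4;12;13m[48;2;29;16;3m🬺[38;2;29;16;3m[48;2;4;12;12m🬊[38;2;29;16;3m[48;2;29;16;3m [38;2;29;16;3m[48;2;29;16;3m [38;2;29;16;3m[48;2;29;16;3m [38;2;29;16;3m[48;2;29;16;3m [38;2;29;16;3m[48;2;52;29;5m▌[38;2;52;29;5m[48;2;52;29;5m [38;2;52;29;5m[48;2;52;29;5m [38;2;52;29;5m[48;2;4;12;13m🬄[0m
[38;2;4;12;10m[48;2;3;11;8m🬂[38;2;4;12;10m[48;2;3;11;8m🬂[38;2;4;12;10m[48;2;3;11;8m🬂[38;2;4;12;10m[48;2;3;11;8m🬂[38;2;4;12;10m[48;2;3;11;8m🬂[38;2;29;16;3m[48;2;3;11;8m🬊[38;2;29;16;3m[48;2;29;16;3m [38;2;29;16;3m[48;2;29;16;3m [38;2;29;16;3m[48;2;52;29;5m▌[38;2;52;29;5m[48;2;52;29;5m [38;2;52;29;5m[48;2;3;11;8m🬆[38;2;4;12;10m[48;2;3;11;8m🬂[0m
</frame>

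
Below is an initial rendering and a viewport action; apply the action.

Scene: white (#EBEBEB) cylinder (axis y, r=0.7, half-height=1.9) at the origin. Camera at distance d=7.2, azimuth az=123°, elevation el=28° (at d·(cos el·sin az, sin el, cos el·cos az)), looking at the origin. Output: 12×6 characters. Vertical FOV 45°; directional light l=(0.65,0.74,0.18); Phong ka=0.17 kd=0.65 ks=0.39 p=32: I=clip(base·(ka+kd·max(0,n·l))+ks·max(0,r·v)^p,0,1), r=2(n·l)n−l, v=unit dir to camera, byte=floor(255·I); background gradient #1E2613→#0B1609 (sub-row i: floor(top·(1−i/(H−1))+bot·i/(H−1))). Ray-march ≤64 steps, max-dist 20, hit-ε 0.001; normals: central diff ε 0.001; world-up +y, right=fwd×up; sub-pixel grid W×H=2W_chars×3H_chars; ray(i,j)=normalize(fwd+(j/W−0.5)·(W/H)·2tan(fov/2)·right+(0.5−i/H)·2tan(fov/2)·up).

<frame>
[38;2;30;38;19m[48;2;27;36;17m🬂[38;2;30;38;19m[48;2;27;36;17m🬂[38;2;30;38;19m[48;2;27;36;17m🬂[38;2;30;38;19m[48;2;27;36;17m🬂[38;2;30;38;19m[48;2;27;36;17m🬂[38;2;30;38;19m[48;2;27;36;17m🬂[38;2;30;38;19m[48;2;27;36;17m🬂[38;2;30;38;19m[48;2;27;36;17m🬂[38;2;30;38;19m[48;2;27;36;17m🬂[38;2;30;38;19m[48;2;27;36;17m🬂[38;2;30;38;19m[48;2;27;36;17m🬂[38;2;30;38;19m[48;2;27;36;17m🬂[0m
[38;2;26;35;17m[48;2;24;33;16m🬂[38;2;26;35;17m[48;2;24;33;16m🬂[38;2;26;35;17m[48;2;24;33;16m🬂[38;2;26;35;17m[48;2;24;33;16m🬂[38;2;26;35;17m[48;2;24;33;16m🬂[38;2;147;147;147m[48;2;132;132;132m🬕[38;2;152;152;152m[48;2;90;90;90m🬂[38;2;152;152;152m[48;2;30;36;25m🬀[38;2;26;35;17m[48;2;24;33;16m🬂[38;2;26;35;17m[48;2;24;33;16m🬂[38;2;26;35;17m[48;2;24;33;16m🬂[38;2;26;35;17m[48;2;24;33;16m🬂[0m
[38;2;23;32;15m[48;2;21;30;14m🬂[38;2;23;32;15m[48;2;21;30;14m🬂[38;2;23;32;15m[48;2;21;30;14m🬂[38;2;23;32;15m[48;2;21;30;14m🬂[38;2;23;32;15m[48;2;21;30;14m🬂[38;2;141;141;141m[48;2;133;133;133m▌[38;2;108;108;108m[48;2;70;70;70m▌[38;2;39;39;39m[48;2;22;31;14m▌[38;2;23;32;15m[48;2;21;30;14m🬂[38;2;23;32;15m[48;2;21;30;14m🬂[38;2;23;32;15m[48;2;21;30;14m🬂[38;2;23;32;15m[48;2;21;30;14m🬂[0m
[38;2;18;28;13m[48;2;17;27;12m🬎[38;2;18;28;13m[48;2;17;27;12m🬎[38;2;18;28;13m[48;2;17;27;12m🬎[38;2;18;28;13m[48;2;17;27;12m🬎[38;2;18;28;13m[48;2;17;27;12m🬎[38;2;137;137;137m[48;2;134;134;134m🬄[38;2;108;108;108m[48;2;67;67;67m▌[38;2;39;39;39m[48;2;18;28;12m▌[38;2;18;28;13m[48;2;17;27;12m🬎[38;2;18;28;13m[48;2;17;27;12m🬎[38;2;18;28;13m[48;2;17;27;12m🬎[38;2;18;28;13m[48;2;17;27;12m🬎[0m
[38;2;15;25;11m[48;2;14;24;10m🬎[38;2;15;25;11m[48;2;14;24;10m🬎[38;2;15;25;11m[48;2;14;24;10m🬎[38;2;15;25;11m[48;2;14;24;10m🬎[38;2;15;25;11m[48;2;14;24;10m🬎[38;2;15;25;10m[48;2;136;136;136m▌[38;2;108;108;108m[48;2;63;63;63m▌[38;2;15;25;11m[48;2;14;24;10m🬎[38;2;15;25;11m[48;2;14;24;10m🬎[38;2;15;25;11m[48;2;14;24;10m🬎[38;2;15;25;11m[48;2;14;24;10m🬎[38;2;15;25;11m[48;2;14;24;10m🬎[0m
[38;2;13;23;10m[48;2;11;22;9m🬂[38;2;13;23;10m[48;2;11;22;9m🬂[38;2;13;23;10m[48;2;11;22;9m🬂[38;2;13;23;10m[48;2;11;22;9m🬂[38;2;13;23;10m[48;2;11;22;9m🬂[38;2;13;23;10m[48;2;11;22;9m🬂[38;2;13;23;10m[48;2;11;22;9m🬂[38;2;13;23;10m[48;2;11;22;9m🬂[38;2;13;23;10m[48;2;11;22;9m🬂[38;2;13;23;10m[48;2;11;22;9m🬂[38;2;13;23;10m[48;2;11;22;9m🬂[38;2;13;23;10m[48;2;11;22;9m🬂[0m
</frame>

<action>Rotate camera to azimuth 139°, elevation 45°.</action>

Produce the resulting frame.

<frame>
[38;2;30;38;19m[48;2;27;36;17m🬂[38;2;30;38;19m[48;2;27;36;17m🬂[38;2;30;38;19m[48;2;27;36;17m🬂[38;2;30;38;19m[48;2;27;36;17m🬂[38;2;30;38;19m[48;2;27;36;17m🬂[38;2;30;38;19m[48;2;27;36;17m🬂[38;2;30;38;19m[48;2;27;36;17m🬂[38;2;30;38;19m[48;2;27;36;17m🬂[38;2;30;38;19m[48;2;27;36;17m🬂[38;2;30;38;19m[48;2;27;36;17m🬂[38;2;30;38;19m[48;2;27;36;17m🬂[38;2;30;38;19m[48;2;27;36;17m🬂[0m
[38;2;26;35;17m[48;2;24;33;16m🬂[38;2;26;35;17m[48;2;24;33;16m🬂[38;2;26;35;17m[48;2;24;33;16m🬂[38;2;26;35;17m[48;2;24;33;16m🬂[38;2;26;35;17m[48;2;24;33;16m🬂[38;2;26;35;17m[48;2;152;152;152m🬀[38;2;152;152;152m[48;2;152;152;152m [38;2;152;152;152m[48;2;25;34;16m🬓[38;2;26;35;17m[48;2;24;33;16m🬂[38;2;26;35;17m[48;2;24;33;16m🬂[38;2;26;35;17m[48;2;24;33;16m🬂[38;2;26;35;17m[48;2;24;33;16m🬂[0m
[38;2;23;32;15m[48;2;21;30;14m🬂[38;2;23;32;15m[48;2;21;30;14m🬂[38;2;23;32;15m[48;2;21;30;14m🬂[38;2;23;32;15m[48;2;21;30;14m🬂[38;2;23;32;15m[48;2;21;30;14m🬂[38;2;116;116;116m[48;2;140;140;140m▐[38;2;84;84;84m[48;2;45;45;45m▌[38;2;39;39;39m[48;2;22;31;14m▌[38;2;23;32;15m[48;2;21;30;14m🬂[38;2;23;32;15m[48;2;21;30;14m🬂[38;2;23;32;15m[48;2;21;30;14m🬂[38;2;23;32;15m[48;2;21;30;14m🬂[0m
[38;2;18;28;13m[48;2;17;27;12m🬎[38;2;18;28;13m[48;2;17;27;12m🬎[38;2;18;28;13m[48;2;17;27;12m🬎[38;2;18;28;13m[48;2;17;27;12m🬎[38;2;18;28;13m[48;2;17;27;12m🬎[38;2;128;128;128m[48;2;17;27;12m🬬[38;2;84;84;84m[48;2;39;39;39m▌[38;2;39;39;39m[48;2;17;27;12m🬄[38;2;18;28;13m[48;2;17;27;12m🬎[38;2;18;28;13m[48;2;17;27;12m🬎[38;2;18;28;13m[48;2;17;27;12m🬎[38;2;18;28;13m[48;2;17;27;12m🬎[0m
[38;2;15;25;11m[48;2;14;24;10m🬎[38;2;15;25;11m[48;2;14;24;10m🬎[38;2;15;25;11m[48;2;14;24;10m🬎[38;2;15;25;11m[48;2;14;24;10m🬎[38;2;15;25;11m[48;2;14;24;10m🬎[38;2;124;124;124m[48;2;14;24;10m🬉[38;2;84;84;84m[48;2;26;31;24m🬄[38;2;15;25;11m[48;2;14;24;10m🬎[38;2;15;25;11m[48;2;14;24;10m🬎[38;2;15;25;11m[48;2;14;24;10m🬎[38;2;15;25;11m[48;2;14;24;10m🬎[38;2;15;25;11m[48;2;14;24;10m🬎[0m
[38;2;13;23;10m[48;2;11;22;9m🬂[38;2;13;23;10m[48;2;11;22;9m🬂[38;2;13;23;10m[48;2;11;22;9m🬂[38;2;13;23;10m[48;2;11;22;9m🬂[38;2;13;23;10m[48;2;11;22;9m🬂[38;2;13;23;10m[48;2;11;22;9m🬂[38;2;13;23;10m[48;2;11;22;9m🬂[38;2;13;23;10m[48;2;11;22;9m🬂[38;2;13;23;10m[48;2;11;22;9m🬂[38;2;13;23;10m[48;2;11;22;9m🬂[38;2;13;23;10m[48;2;11;22;9m🬂[38;2;13;23;10m[48;2;11;22;9m🬂[0m
</frame>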